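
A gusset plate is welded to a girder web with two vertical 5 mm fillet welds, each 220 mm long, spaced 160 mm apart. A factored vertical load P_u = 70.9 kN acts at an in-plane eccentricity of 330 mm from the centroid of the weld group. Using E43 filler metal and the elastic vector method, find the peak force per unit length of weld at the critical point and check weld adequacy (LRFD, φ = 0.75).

f_max ≈ 799 N/mm; NOT adequate

E43XX → F_EXX = 430 MPa.
Total weld length L_w = 440 mm. Treat welds as unit-width lines.
Polar moment about centroid: J = 2[d³/12 + d(b/2)²] = 2[220³/12 + 220×80²] = 4591000 mm³.
Direct shear f_v = P/L_w = 70.9×10³ / 440 = 161.1 N/mm (vertical).
Torsion M = P·e = 70.9×10³ × 330 = 23397000 N·mm.
Critical point at (x, y) = (80, 110) from centroid. f_tx = M·y/J = 560.6 N/mm; f_ty = M·x/J = 407.7 N/mm.
Resultant f_max = √[f_tx² + (f_v + f_ty)²] = √[560.6² + (161.1 + 407.7)²] = 798.7 N/mm.
Capacity per unit length: φr_n = 0.75 × 0.6 × 430 × (0.707 × 5) = 684 N/mm.
798.7 > 684 → NOT adequate.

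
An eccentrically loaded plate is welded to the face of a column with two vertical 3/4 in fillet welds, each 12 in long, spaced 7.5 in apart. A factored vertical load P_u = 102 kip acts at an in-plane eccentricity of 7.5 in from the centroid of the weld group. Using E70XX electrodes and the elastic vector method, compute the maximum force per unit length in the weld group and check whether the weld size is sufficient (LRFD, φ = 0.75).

E70XX → F_EXX = 70 ksi.
Total weld length L_w = 24 in. Treat welds as unit-width lines.
Polar moment about centroid: J = 2[d³/12 + d(b/2)²] = 2[12³/12 + 12×3.75²] = 625.5 in³.
Direct shear f_v = P/L_w = 102 / 24 = 4.25 kip/in (vertical).
Torsion M = P·e = 102 × 7.5 = 765 kip·in.
Critical point at (x, y) = (3.75, 6) from centroid. f_tx = M·y/J = 7.338 kip/in; f_ty = M·x/J = 4.586 kip/in.
Resultant f_max = √[f_tx² + (f_v + f_ty)²] = √[7.338² + (4.25 + 4.586)²] = 11.49 kip/in.
Capacity per unit length: φr_n = 0.75 × 0.6 × 70 × (0.707 × 0.75) = 16.7 kip/in.
11.49 ≤ 16.7 → adequate.

f_max ≈ 11.5 kip/in; adequate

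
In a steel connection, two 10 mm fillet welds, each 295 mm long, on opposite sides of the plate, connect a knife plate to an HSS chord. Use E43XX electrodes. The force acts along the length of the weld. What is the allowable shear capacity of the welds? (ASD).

R_n/Ω ≈ 538 kN

E43XX → F_EXX = 430 MPa.
Effective throat t_e = 0.707 × 10 = 7.07 mm.
Total length L = 590 mm; A_we = 7.07 × 590 = 4171 mm².
F_nw = 0.6 F_EXX = 0.6 × 430 = 258 MPa.
R_n = 258 × 4171 × 10⁻³ = 1076 kN; R_n/Ω = 1076/2.0 = 538.1 kN.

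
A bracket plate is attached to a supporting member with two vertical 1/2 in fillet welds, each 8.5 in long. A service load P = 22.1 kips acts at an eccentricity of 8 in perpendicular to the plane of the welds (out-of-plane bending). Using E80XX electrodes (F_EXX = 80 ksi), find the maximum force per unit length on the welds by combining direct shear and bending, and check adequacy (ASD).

f_max ≈ 7.46 kip/in; adequate

L_w = 2 × 8.5 = 17 in; section modulus (unit throat) S = 2 × L²/6 = 24.08 in².
Direct shear f_v = P/L_w = 22.1/17 = 1.3 kip/in.
Moment M = P × e = 22.1 × 8 = 176.8 kip·in; bending f_b = M/S = 7.341 kip/in.
f_max = √(f_v² + f_b²) = √(1.3² + 7.341²) = 7.455 kip/in.
r_n/Ω = (1/2.0) × 0.6 × 80 × (0.707 × 0.5) = 8.484 kip/in → adequate.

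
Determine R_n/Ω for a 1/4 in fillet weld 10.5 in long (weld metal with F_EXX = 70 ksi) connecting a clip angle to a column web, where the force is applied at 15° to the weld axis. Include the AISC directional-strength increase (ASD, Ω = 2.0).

t_e = 0.707 × 0.25 = 0.1767 in; A_we = 0.1767 × 10.5 = 1.856 in².
Directional factor: 1.0 + 0.5 sin^1.5(15°) = 1.066.
F_nw = 0.6 × 70 × 1.066 = 44.77 ksi.
R_n/Ω = (44.77 × 1.856) / 2.0 = 41.54 kip.

R_n/Ω ≈ 41.5 kip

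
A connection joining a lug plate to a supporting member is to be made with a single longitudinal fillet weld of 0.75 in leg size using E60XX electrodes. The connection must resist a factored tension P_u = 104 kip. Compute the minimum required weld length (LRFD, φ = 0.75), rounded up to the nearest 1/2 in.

E60XX → F_EXX = 60 ksi.
Throat t_e = 0.707 × 0.75 = 0.5302 in.
φr_n = 0.75 × 0.6 × 60 × 0.5302 = 14.32 kip/in.
L_req = P_u / φr_n = 104 / 14.32 = 7.264 in total.
Round up → use L = 7.5 in.

L = 7.5 in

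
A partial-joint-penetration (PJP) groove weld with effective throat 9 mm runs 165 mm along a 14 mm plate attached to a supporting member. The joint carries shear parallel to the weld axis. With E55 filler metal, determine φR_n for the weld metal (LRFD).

φR_n ≈ 368 kN

E55XX → F_EXX = 550 MPa.
Effective throat (given) t_e = 9 mm.
A_we = 9 × 165 = 1485 mm².
F_nw = 0.6 F_EXX = 330 MPa.
φR_n = 0.75 × 330 × 1485 × 10⁻³ = 367.5 kN.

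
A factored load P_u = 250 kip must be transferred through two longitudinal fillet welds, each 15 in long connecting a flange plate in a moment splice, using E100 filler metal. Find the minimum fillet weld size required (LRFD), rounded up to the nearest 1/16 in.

w = 5/16 in

E100XX → F_EXX = 100 ksi.
Total weld length L = 30 in.
Required throat t_e = P_u / (φ × 0.6 F_EXX × L) = 250 / (0.75 × 0.6 × 100 × 30) = 0.1852 in.
Required leg w = t_e / 0.707 = 0.2619 in → use 5/16 in.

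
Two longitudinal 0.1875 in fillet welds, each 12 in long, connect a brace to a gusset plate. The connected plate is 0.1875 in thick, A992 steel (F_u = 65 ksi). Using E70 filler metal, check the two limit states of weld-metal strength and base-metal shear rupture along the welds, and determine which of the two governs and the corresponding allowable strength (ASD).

R_n/Ω ≈ 66.8 kip (weld metal governs)

E70XX → F_EXX = 70 ksi.
t_e = 0.707 × 0.1875 = 0.1326 in; L = 24 in.
Weld metal: R_n/Ω = (1/2.0) × 0.6 × 70 × 0.1326 × 24 = 66.81 kip.
Base metal (shear rupture): R_n/Ω = (1/2.0) × 0.6 × 65 × 0.1875 × 24 = 87.75 kip.
Governing: weld metal.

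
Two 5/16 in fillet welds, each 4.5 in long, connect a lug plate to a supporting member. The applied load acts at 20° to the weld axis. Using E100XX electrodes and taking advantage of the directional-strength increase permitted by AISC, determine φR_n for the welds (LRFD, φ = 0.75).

φR_n ≈ 98.4 kip

E100XX → F_EXX = 100 ksi.
t_e = 0.707 × 0.3125 = 0.2209 in; A_we = 0.2209 × 9 = 1.988 in².
Directional factor: 1.0 + 0.5 sin^1.5(20°) = 1.1.
F_nw = 0.6 × 100 × 1.1 = 66 ksi.
φR_n = 0.75 × 66 × 1.988 = 98.43 kip.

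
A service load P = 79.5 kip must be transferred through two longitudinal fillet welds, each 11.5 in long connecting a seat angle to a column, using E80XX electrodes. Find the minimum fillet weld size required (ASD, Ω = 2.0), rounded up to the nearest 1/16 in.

E80XX → F_EXX = 80 ksi.
Total weld length L = 23 in.
Required throat t_e = P × Ω / (0.6 F_EXX × L) = 79.5 × 2.0 / (0.6 × 80 × 23) = 0.144 in.
Required leg w = t_e / 0.707 = 0.2037 in → use 1/4 in.

w = 1/4 in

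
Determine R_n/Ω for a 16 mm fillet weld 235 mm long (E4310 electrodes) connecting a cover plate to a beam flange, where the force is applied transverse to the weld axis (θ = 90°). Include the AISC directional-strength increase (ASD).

E43XX → F_EXX = 430 MPa.
t_e = 0.707 × 16 = 11.31 mm; A_we = 11.31 × 235 = 2658 mm².
Directional factor: 1.0 + 0.5 sin^1.5(90°) = 1.5.
F_nw = 0.6 × 430 × 1.5 = 387 MPa.
R_n/Ω = (387 × 2658) / 2.0 × 10⁻³ = 514.4 kN.

R_n/Ω ≈ 514 kN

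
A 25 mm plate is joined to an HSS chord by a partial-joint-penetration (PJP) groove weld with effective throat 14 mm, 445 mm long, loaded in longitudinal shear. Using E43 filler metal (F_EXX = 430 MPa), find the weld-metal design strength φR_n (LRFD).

Effective throat (given) t_e = 14 mm.
A_we = 14 × 445 = 6230 mm².
F_nw = 0.6 F_EXX = 258 MPa.
φR_n = 0.75 × 258 × 6230 × 10⁻³ = 1206 kN.

φR_n ≈ 1210 kN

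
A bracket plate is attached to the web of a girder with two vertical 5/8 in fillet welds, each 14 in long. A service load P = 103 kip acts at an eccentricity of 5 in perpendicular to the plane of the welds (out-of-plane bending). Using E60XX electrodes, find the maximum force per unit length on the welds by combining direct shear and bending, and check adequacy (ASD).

E60XX → F_EXX = 60 ksi.
L_w = 2 × 14 = 28 in; section modulus (unit throat) S = 2 × L²/6 = 65.33 in².
Direct shear f_v = P/L_w = 103/28 = 3.679 kip/in.
Moment M = P × e = 103 × 5 = 515 kip·in; bending f_b = M/S = 7.883 kip/in.
f_max = √(f_v² + f_b²) = √(3.679² + 7.883²) = 8.699 kip/in.
r_n/Ω = (1/2.0) × 0.6 × 60 × (0.707 × 0.625) = 7.954 kip/in → NOT adequate.

f_max ≈ 8.7 kip/in; NOT adequate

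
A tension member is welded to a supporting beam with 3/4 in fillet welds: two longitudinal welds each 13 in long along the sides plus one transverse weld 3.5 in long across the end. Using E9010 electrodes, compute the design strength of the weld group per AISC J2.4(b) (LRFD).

φR_n ≈ 634 kip

E90XX → F_EXX = 90 ksi.
t_e = 0.707 × 0.75 = 0.5302 in.
R_nwl = 0.6 × 90 × 0.5302 × 26 = 744.5 kip (longitudinal, 2 welds).
R_nwt = 0.6 × 90 × 0.5302 × 3.5 = 100.2 kip (transverse, base value).
(i) R_nwl + R_nwt = 844.7 kip; (ii) 0.85 R_nwl + 1.5 R_nwt = 783.1 kip.
R_n = max = 844.7 kip [governs: (i)]; φR_n = 633.5 kip.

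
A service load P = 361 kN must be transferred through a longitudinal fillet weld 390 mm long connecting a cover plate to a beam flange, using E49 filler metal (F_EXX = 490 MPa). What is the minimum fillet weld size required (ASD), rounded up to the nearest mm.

w = 9 mm

Total weld length L = 390 mm.
Required throat t_e = P × Ω / (0.6 F_EXX × L) = 361 × 2.0 / (0.6 × 490 × 390 × 10⁻³) = 6.297 mm.
Required leg w = t_e / 0.707 = 8.906 mm → use 9 mm.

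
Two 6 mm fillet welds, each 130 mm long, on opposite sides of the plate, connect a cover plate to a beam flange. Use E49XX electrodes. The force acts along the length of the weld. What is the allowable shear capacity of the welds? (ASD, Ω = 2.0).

E49XX → F_EXX = 490 MPa.
Effective throat t_e = 0.707 × 6 = 4.242 mm.
Total length L = 260 mm; A_we = 4.242 × 260 = 1103 mm².
F_nw = 0.6 F_EXX = 0.6 × 490 = 294 MPa.
R_n = 294 × 1103 × 10⁻³ = 324.3 kN; R_n/Ω = 324.3/2.0 = 162.1 kN.

R_n/Ω ≈ 162 kN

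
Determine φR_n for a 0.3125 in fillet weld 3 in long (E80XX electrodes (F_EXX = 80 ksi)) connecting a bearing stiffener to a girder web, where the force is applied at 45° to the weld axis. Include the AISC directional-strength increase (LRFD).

φR_n ≈ 31 kips

t_e = 0.707 × 0.3125 = 0.2209 in; A_we = 0.2209 × 3 = 0.6628 in².
Directional factor: 1.0 + 0.5 sin^1.5(45°) = 1.297.
F_nw = 0.6 × 80 × 1.297 = 62.27 ksi.
φR_n = 0.75 × 62.27 × 0.6628 = 30.96 kips.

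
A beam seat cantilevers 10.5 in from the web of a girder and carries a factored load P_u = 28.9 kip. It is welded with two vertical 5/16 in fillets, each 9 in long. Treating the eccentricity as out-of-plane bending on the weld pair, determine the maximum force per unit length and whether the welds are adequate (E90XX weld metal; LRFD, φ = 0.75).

E90XX → F_EXX = 90 ksi.
L_w = 2 × 9 = 18 in; section modulus (unit throat) S = 2 × L²/6 = 27 in².
Direct shear f_v = P/L_w = 28.9/18 = 1.606 kip/in.
Moment M = P × e = 28.9 × 10.5 = 303.45 kip·in; bending f_b = M/S = 11.24 kip/in.
f_max = √(f_v² + f_b²) = √(1.606² + 11.24²) = 11.35 kip/in.
φr_n = 0.75 × 0.6 × 90 × (0.707 × 0.3125) = 8.948 kip/in → NOT adequate.

f_max ≈ 11.4 kip/in; NOT adequate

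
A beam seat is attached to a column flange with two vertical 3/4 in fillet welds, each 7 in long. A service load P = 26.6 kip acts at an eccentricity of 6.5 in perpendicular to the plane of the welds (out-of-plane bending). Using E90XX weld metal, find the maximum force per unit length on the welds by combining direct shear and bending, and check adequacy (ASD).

f_max ≈ 10.8 kip/in; adequate

E90XX → F_EXX = 90 ksi.
L_w = 2 × 7 = 14 in; section modulus (unit throat) S = 2 × L²/6 = 16.33 in².
Direct shear f_v = P/L_w = 26.6/14 = 1.9 kip/in.
Moment M = P × e = 26.6 × 6.5 = 172.9 kip·in; bending f_b = M/S = 10.59 kip/in.
f_max = √(f_v² + f_b²) = √(1.9² + 10.59²) = 10.75 kip/in.
r_n/Ω = (1/2.0) × 0.6 × 90 × (0.707 × 0.75) = 14.32 kip/in → adequate.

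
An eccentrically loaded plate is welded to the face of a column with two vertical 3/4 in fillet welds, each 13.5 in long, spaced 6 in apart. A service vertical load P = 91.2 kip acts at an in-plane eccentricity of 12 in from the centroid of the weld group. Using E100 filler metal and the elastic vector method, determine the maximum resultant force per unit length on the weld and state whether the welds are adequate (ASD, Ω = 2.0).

E100XX → F_EXX = 100 ksi.
Total weld length L_w = 27 in. Treat welds as unit-width lines.
Polar moment about centroid: J = 2[d³/12 + d(b/2)²] = 2[13.5³/12 + 13.5×3²] = 653.1 in³.
Direct shear f_v = P/L_w = 91.2 / 27 = 3.378 kip/in (vertical).
Torsion M = P·e = 91.2 × 12 = 1094.4 kip·in.
Critical point at (x, y) = (3, 6.75) from centroid. f_tx = M·y/J = 11.31 kip/in; f_ty = M·x/J = 5.027 kip/in.
Resultant f_max = √[f_tx² + (f_v + f_ty)²] = √[11.31² + (3.378 + 5.027)²] = 14.09 kip/in.
Capacity per unit length: r_n/Ω = (1/2.0) × 0.6 × 100 × (0.707 × 0.75) = 15.91 kip/in.
14.09 ≤ 15.91 → adequate.

f_max ≈ 14.1 kip/in; adequate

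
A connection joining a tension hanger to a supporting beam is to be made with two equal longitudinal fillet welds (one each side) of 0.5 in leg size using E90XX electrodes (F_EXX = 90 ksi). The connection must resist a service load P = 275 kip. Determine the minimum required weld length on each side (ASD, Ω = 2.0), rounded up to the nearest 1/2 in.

Throat t_e = 0.707 × 0.5 = 0.3535 in.
r_n/Ω = (0.6 × 90 × 0.3535) / 2.0 = 9.544 kip/in.
L_req = P / (r_n/Ω) = 275 / 9.544 = 28.81 in total.
Per side: 28.81 / 2 = 14.41 in.
Round up → use L = 14.5 in on each side.

L = 14.5 in on each side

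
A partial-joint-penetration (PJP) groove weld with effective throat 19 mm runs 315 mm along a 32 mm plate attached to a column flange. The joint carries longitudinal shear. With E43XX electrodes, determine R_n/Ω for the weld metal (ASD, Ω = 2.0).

R_n/Ω ≈ 772 kN

E43XX → F_EXX = 430 MPa.
Effective throat (given) t_e = 19 mm.
A_we = 19 × 315 = 5985 mm².
F_nw = 0.6 F_EXX = 258 MPa.
R_n/Ω = (258 × 5985) / 2.0 × 10⁻³ = 772.1 kN.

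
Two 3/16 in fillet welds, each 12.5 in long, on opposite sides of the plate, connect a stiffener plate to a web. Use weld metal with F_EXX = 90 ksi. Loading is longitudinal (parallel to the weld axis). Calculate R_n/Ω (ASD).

Effective throat t_e = 0.707 × 0.1875 = 0.1326 in.
Total length L = 25 in; A_we = 0.1326 × 25 = 3.314 in².
F_nw = 0.6 F_EXX = 0.6 × 90 = 54 ksi.
R_n = 54 × 3.314 = 179 kips; R_n/Ω = 179/2.0 = 89.48 kips.

R_n/Ω ≈ 89.5 kips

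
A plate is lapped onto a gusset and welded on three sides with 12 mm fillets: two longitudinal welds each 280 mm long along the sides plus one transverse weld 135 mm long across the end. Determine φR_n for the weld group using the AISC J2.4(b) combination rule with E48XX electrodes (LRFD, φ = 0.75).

φR_n ≈ 1270 kN

E48XX → F_EXX = 480 MPa.
t_e = 0.707 × 12 = 8.484 mm.
R_nwl = 0.6 × 480 × 8.484 × 560 × 10⁻³ = 1368 kN (longitudinal, 2 welds).
R_nwt = 0.6 × 480 × 8.484 × 135 × 10⁻³ = 329.9 kN (transverse, base value).
(i) R_nwl + R_nwt = 1698 kN; (ii) 0.85 R_nwl + 1.5 R_nwt = 1658 kN.
R_n = max = 1698 kN [governs: (i)]; φR_n = 1274 kN.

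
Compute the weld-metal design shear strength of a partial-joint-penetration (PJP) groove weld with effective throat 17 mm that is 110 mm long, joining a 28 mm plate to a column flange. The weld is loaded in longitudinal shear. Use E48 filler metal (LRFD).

φR_n ≈ 404 kN

E48XX → F_EXX = 480 MPa.
Effective throat (given) t_e = 17 mm.
A_we = 17 × 110 = 1870 mm².
F_nw = 0.6 F_EXX = 288 MPa.
φR_n = 0.75 × 288 × 1870 × 10⁻³ = 403.9 kN.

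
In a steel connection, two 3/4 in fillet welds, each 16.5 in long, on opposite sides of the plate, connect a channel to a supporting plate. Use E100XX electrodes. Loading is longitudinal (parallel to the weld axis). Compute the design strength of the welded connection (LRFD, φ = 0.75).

E100XX → F_EXX = 100 ksi.
Effective throat t_e = 0.707 × 0.75 = 0.5302 in.
Total length L = 33 in; A_we = 0.5302 × 33 = 17.5 in².
F_nw = 0.6 F_EXX = 0.6 × 100 = 60 ksi.
φR_n = 0.75 × 60 × 17.5 = 787.4 kip.

φR_n ≈ 787 kip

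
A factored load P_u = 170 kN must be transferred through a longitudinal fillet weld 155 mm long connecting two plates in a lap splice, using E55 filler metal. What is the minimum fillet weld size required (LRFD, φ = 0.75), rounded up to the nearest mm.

w = 7 mm

E55XX → F_EXX = 550 MPa.
Total weld length L = 155 mm.
Required throat t_e = P_u / (φ × 0.6 F_EXX × L) = 170 / (0.75 × 0.6 × 550 × 155 × 10⁻³) = 4.431 mm.
Required leg w = t_e / 0.707 = 6.268 mm → use 7 mm.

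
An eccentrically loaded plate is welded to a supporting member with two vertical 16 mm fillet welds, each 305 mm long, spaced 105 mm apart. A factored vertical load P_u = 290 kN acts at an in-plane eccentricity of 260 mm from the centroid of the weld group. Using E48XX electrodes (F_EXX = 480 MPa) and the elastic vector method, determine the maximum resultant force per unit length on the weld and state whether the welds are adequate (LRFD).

f_max ≈ 2100 N/mm; adequate

Total weld length L_w = 610 mm. Treat welds as unit-width lines.
Polar moment about centroid: J = 2[d³/12 + d(b/2)²] = 2[305³/12 + 305×52.5²] = 6410000 mm³.
Direct shear f_v = P/L_w = 290×10³ / 610 = 475.4 N/mm (vertical).
Torsion M = P·e = 290×10³ × 260 = 75400000 N·mm.
Critical point at (x, y) = (52.5, 152.5) from centroid. f_tx = M·y/J = 1794 N/mm; f_ty = M·x/J = 617.5 N/mm.
Resultant f_max = √[f_tx² + (f_v + f_ty)²] = √[1794² + (475.4 + 617.5)²] = 2101 N/mm.
Capacity per unit length: φr_n = 0.75 × 0.6 × 480 × (0.707 × 16) = 2443 N/mm.
2101 ≤ 2443 → adequate.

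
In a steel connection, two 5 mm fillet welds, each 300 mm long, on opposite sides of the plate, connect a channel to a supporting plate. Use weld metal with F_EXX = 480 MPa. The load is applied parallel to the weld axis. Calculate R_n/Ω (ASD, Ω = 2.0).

R_n/Ω ≈ 305 kN

Effective throat t_e = 0.707 × 5 = 3.535 mm.
Total length L = 600 mm; A_we = 3.535 × 600 = 2121 mm².
F_nw = 0.6 F_EXX = 0.6 × 480 = 288 MPa.
R_n = 288 × 2121 × 10⁻³ = 610.8 kN; R_n/Ω = 610.8/2.0 = 305.4 kN.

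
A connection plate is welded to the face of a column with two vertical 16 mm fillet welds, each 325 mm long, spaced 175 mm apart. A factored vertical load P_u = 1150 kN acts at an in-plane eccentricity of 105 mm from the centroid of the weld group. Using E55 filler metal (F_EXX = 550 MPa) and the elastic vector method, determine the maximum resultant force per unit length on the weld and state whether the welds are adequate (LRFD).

Total weld length L_w = 650 mm. Treat welds as unit-width lines.
Polar moment about centroid: J = 2[d³/12 + d(b/2)²] = 2[325³/12 + 325×87.5²] = 10700000 mm³.
Direct shear f_v = P/L_w = 1150×10³ / 650 = 1769 N/mm (vertical).
Torsion M = P·e = 1150×10³ × 105 = 120750000 N·mm.
Critical point at (x, y) = (87.5, 162.5) from centroid. f_tx = M·y/J = 1834 N/mm; f_ty = M·x/J = 987.6 N/mm.
Resultant f_max = √[f_tx² + (f_v + f_ty)²] = √[1834² + (1769 + 987.6)²] = 3311 N/mm.
Capacity per unit length: φr_n = 0.75 × 0.6 × 550 × (0.707 × 16) = 2800 N/mm.
3311 > 2800 → NOT adequate.

f_max ≈ 3310 N/mm; NOT adequate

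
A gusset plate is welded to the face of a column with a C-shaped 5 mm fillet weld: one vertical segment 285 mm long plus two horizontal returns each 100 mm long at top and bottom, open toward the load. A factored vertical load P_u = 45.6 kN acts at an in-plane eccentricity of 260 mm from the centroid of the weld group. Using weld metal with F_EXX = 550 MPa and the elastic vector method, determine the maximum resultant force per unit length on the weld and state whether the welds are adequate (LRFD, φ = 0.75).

f_max ≈ 355 N/mm; adequate

Total weld length L_w = 485 mm. Treat welds as unit-width lines.
Centroid: x̄ = 2×100×50 / 485 = 20.62 mm from the vertical weld.
Polar moment about centroid: J = I_x + I_y = [285³/12 + 2×100×142.5²] + [285×20.62² + 2(100³/12 + 100×29.38²)] = 6451000 mm³.
Direct shear f_v = P/L_w = 45.6×10³ / 485 = 94.02 N/mm (vertical).
Torsion M = P·e = 45.6×10³ × 260 = 11856000 N·mm.
Critical point at (x, y) = (79.38, 142.5) from centroid. f_tx = M·y/J = 261.9 N/mm; f_ty = M·x/J = 145.9 N/mm.
Resultant f_max = √[f_tx² + (f_v + f_ty)²] = √[261.9² + (94.02 + 145.9)²] = 355.2 N/mm.
Capacity per unit length: φr_n = 0.75 × 0.6 × 550 × (0.707 × 5) = 874.9 N/mm.
355.2 ≤ 874.9 → adequate.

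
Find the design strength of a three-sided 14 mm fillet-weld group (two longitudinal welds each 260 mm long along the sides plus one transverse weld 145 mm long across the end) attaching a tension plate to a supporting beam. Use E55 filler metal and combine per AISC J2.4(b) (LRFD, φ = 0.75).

E55XX → F_EXX = 550 MPa.
t_e = 0.707 × 14 = 9.898 mm.
R_nwl = 0.6 × 550 × 9.898 × 520 × 10⁻³ = 1698 kN (longitudinal, 2 welds).
R_nwt = 0.6 × 550 × 9.898 × 145 × 10⁻³ = 473.6 kN (transverse, base value).
(i) R_nwl + R_nwt = 2172 kN; (ii) 0.85 R_nwl + 1.5 R_nwt = 2154 kN.
R_n = max = 2172 kN [governs: (i)]; φR_n = 1629 kN.

φR_n ≈ 1630 kN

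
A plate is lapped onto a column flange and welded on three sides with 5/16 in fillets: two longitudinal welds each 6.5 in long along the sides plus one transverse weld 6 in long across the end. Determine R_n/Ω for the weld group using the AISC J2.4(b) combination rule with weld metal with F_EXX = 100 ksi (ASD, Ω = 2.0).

t_e = 0.707 × 0.3125 = 0.2209 in.
R_nwl = 0.6 × 100 × 0.2209 × 13 = 172.3 kip (longitudinal, 2 welds).
R_nwt = 0.6 × 100 × 0.2209 × 6 = 79.54 kip (transverse, base value).
(i) R_nwl + R_nwt = 251.9 kip; (ii) 0.85 R_nwl + 1.5 R_nwt = 265.8 kip.
R_n = max = 265.8 kip [governs: (ii)]; R_n/Ω = 132.9 kip.

R_n/Ω ≈ 133 kip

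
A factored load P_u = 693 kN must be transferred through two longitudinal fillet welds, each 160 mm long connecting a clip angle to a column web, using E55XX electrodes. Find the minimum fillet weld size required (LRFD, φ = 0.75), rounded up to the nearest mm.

w = 13 mm

E55XX → F_EXX = 550 MPa.
Total weld length L = 320 mm.
Required throat t_e = P_u / (φ × 0.6 F_EXX × L) = 693 / (0.75 × 0.6 × 550 × 320 × 10⁻³) = 8.75 mm.
Required leg w = t_e / 0.707 = 12.38 mm → use 13 mm.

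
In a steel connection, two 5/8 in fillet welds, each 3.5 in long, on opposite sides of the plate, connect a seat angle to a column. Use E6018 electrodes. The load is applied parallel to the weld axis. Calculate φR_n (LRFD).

φR_n ≈ 83.5 kips

E60XX → F_EXX = 60 ksi.
Effective throat t_e = 0.707 × 0.625 = 0.4419 in.
Total length L = 7 in; A_we = 0.4419 × 7 = 3.093 in².
F_nw = 0.6 F_EXX = 0.6 × 60 = 36 ksi.
φR_n = 0.75 × 36 × 3.093 = 83.51 kips.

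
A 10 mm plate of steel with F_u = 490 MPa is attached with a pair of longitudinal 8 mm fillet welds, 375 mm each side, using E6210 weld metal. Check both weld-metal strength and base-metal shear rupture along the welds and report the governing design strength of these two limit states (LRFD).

φR_n ≈ 1180 kN (weld metal governs)

E62XX → F_EXX = 620 MPa.
t_e = 0.707 × 8 = 5.656 mm; L = 750 mm.
Weld metal: φR_n = 0.75 × 0.6 × 620 × 5.656 × 750 × 10⁻³ = 1184 kN.
Base metal (shear rupture): φR_n = 0.75 × 0.6 × 490 × 10 × 750 × 10⁻³ = 1654 kN.
Governing: weld metal.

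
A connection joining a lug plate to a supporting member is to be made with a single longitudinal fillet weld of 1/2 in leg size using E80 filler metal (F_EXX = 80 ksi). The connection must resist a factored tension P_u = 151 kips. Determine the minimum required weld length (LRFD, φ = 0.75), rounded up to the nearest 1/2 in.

Throat t_e = 0.707 × 0.5 = 0.3535 in.
φr_n = 0.75 × 0.6 × 80 × 0.3535 = 12.73 kips/in.
L_req = P_u / φr_n = 151 / 12.73 = 11.87 in total.
Round up → use L = 12 in.

L = 12 in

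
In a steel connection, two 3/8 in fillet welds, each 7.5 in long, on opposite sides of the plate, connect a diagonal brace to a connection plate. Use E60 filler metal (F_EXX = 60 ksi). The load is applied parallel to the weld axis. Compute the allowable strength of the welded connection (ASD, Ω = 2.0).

Effective throat t_e = 0.707 × 0.375 = 0.2651 in.
Total length L = 15 in; A_we = 0.2651 × 15 = 3.977 in².
F_nw = 0.6 F_EXX = 0.6 × 60 = 36 ksi.
R_n = 36 × 3.977 = 143.2 kips; R_n/Ω = 143.2/2.0 = 71.58 kips.

R_n/Ω ≈ 71.6 kips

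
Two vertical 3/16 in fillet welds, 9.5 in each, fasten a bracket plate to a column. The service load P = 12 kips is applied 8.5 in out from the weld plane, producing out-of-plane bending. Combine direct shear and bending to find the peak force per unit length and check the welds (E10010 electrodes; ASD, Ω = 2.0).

f_max ≈ 3.45 kip/in; adequate

E100XX → F_EXX = 100 ksi.
L_w = 2 × 9.5 = 19 in; section modulus (unit throat) S = 2 × L²/6 = 30.08 in².
Direct shear f_v = P/L_w = 12/19 = 0.6316 kip/in.
Moment M = P × e = 12 × 8.5 = 102 kip·in; bending f_b = M/S = 3.391 kip/in.
f_max = √(f_v² + f_b²) = √(0.6316² + 3.391²) = 3.449 kip/in.
r_n/Ω = (1/2.0) × 0.6 × 100 × (0.707 × 0.1875) = 3.977 kip/in → adequate.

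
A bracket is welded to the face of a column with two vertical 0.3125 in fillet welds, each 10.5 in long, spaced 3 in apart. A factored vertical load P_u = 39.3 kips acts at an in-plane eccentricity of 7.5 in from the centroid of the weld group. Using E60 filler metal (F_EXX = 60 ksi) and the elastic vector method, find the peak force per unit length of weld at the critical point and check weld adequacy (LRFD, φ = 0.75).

Total weld length L_w = 21 in. Treat welds as unit-width lines.
Polar moment about centroid: J = 2[d³/12 + d(b/2)²] = 2[10.5³/12 + 10.5×1.5²] = 240.2 in³.
Direct shear f_v = P/L_w = 39.3 / 21 = 1.871 kip/in (vertical).
Torsion M = P·e = 39.3 × 7.5 = 294.75 kip·in.
Critical point at (x, y) = (1.5, 5.25) from centroid. f_tx = M·y/J = 6.443 kip/in; f_ty = M·x/J = 1.841 kip/in.
Resultant f_max = √[f_tx² + (f_v + f_ty)²] = √[6.443² + (1.871 + 1.841)²] = 7.436 kip/in.
Capacity per unit length: φr_n = 0.75 × 0.6 × 60 × (0.707 × 0.3125) = 5.965 kip/in.
7.436 > 5.965 → NOT adequate.

f_max ≈ 7.44 kip/in; NOT adequate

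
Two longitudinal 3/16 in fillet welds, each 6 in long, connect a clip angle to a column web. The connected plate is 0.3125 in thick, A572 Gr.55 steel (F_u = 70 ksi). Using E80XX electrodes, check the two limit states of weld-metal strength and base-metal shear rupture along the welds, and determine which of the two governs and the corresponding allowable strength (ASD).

R_n/Ω ≈ 38.2 kips (weld metal governs)

E80XX → F_EXX = 80 ksi.
t_e = 0.707 × 0.1875 = 0.1326 in; L = 12 in.
Weld metal: R_n/Ω = (1/2.0) × 0.6 × 80 × 0.1326 × 12 = 38.18 kips.
Base metal (shear rupture): R_n/Ω = (1/2.0) × 0.6 × 70 × 0.3125 × 12 = 78.75 kips.
Governing: weld metal.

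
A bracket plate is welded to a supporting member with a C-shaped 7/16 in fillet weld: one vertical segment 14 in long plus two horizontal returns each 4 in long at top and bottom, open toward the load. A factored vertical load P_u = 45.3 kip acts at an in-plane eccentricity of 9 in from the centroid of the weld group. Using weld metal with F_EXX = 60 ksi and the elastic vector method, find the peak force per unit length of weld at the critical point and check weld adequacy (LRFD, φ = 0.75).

f_max ≈ 6 kip/in; adequate

Total weld length L_w = 22 in. Treat welds as unit-width lines.
Centroid: x̄ = 2×4×2 / 22 = 0.7273 in from the vertical weld.
Polar moment about centroid: J = I_x + I_y = [14³/12 + 2×4×7²] + [14×0.7273² + 2(4³/12 + 4×1.273²)] = 651.7 in³.
Direct shear f_v = P/L_w = 45.3 / 22 = 2.059 kip/in (vertical).
Torsion M = P·e = 45.3 × 9 = 407.7 kip·in.
Critical point at (x, y) = (3.273, 7) from centroid. f_tx = M·y/J = 4.379 kip/in; f_ty = M·x/J = 2.047 kip/in.
Resultant f_max = √[f_tx² + (f_v + f_ty)²] = √[4.379² + (2.059 + 2.047)²] = 6.003 kip/in.
Capacity per unit length: φr_n = 0.75 × 0.6 × 60 × (0.707 × 0.4375) = 8.351 kip/in.
6.003 ≤ 8.351 → adequate.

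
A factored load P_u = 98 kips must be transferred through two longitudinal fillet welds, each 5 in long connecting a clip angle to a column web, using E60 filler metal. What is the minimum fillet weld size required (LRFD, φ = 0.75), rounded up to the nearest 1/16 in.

E60XX → F_EXX = 60 ksi.
Total weld length L = 10 in.
Required throat t_e = P_u / (φ × 0.6 F_EXX × L) = 98 / (0.75 × 0.6 × 60 × 10) = 0.363 in.
Required leg w = t_e / 0.707 = 0.5134 in → use 9/16 in.

w = 9/16 in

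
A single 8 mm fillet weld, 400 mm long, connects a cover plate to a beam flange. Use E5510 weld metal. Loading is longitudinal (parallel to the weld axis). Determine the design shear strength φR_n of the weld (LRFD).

E55XX → F_EXX = 550 MPa.
Effective throat t_e = 0.707 × 8 = 5.656 mm.
Total length L = 400 mm; A_we = 5.656 × 400 = 2262 mm².
F_nw = 0.6 F_EXX = 0.6 × 550 = 330 MPa.
φR_n = 0.75 × 330 × 2262 × 10⁻³ = 559.9 kN.

φR_n ≈ 560 kN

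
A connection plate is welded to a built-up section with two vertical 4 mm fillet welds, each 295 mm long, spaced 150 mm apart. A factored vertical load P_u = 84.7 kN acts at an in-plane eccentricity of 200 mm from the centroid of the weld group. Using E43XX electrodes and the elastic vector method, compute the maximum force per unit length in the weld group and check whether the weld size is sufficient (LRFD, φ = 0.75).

E43XX → F_EXX = 430 MPa.
Total weld length L_w = 590 mm. Treat welds as unit-width lines.
Polar moment about centroid: J = 2[d³/12 + d(b/2)²] = 2[295³/12 + 295×75²] = 7597000 mm³.
Direct shear f_v = P/L_w = 84.7×10³ / 590 = 143.6 N/mm (vertical).
Torsion M = P·e = 84.7×10³ × 200 = 16940000 N·mm.
Critical point at (x, y) = (75, 147.5) from centroid. f_tx = M·y/J = 328.9 N/mm; f_ty = M·x/J = 167.2 N/mm.
Resultant f_max = √[f_tx² + (f_v + f_ty)²] = √[328.9² + (143.6 + 167.2)²] = 452.5 N/mm.
Capacity per unit length: φr_n = 0.75 × 0.6 × 430 × (0.707 × 4) = 547.2 N/mm.
452.5 ≤ 547.2 → adequate.

f_max ≈ 452 N/mm; adequate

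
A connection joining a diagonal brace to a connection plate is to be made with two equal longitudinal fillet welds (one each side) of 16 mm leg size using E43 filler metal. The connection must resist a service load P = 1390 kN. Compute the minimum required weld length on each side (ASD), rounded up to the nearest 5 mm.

L = 480 mm on each side

E43XX → F_EXX = 430 MPa.
Throat t_e = 0.707 × 16 = 11.31 mm.
r_n/Ω = (0.6 × 430 × 11.31) / 2.0 = 1459 N/mm = 1.459 kN/mm.
L_req = P / (r_n/Ω) = 1390 / 1.459 = 952.5 mm total.
Per side: 952.5 / 2 = 476.3 mm.
Round up → use L = 480 mm on each side.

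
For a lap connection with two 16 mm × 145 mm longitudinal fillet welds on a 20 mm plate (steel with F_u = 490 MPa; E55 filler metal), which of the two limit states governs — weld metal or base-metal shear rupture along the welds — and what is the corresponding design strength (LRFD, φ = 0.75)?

E55XX → F_EXX = 550 MPa.
t_e = 0.707 × 16 = 11.31 mm; L = 290 mm.
Weld metal: φR_n = 0.75 × 0.6 × 550 × 11.31 × 290 × 10⁻³ = 811.9 kN.
Base metal (shear rupture): φR_n = 0.75 × 0.6 × 490 × 20 × 290 × 10⁻³ = 1279 kN.
Governing: weld metal.

φR_n ≈ 812 kN (weld metal governs)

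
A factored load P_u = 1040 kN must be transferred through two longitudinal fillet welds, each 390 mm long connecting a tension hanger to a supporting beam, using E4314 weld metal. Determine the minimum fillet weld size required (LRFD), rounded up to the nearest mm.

w = 10 mm

E43XX → F_EXX = 430 MPa.
Total weld length L = 780 mm.
Required throat t_e = P_u / (φ × 0.6 F_EXX × L) = 1040 / (0.75 × 0.6 × 430 × 780 × 10⁻³) = 6.891 mm.
Required leg w = t_e / 0.707 = 9.746 mm → use 10 mm.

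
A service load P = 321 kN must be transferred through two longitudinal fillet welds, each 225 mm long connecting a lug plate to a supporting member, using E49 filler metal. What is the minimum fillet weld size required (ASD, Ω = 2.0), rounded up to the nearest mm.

w = 7 mm

E49XX → F_EXX = 490 MPa.
Total weld length L = 450 mm.
Required throat t_e = P × Ω / (0.6 F_EXX × L) = 321 × 2.0 / (0.6 × 490 × 450 × 10⁻³) = 4.853 mm.
Required leg w = t_e / 0.707 = 6.864 mm → use 7 mm.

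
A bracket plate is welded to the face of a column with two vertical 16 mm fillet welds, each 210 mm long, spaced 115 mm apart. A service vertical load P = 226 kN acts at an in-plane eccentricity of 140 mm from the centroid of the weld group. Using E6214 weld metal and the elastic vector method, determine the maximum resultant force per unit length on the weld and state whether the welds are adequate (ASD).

f_max ≈ 1620 N/mm; adequate

E62XX → F_EXX = 620 MPa.
Total weld length L_w = 420 mm. Treat welds as unit-width lines.
Polar moment about centroid: J = 2[d³/12 + d(b/2)²] = 2[210³/12 + 210×57.5²] = 2932000 mm³.
Direct shear f_v = P/L_w = 226×10³ / 420 = 538.1 N/mm (vertical).
Torsion M = P·e = 226×10³ × 140 = 31640000 N·mm.
Critical point at (x, y) = (57.5, 105) from centroid. f_tx = M·y/J = 1133 N/mm; f_ty = M·x/J = 620.5 N/mm.
Resultant f_max = √[f_tx² + (f_v + f_ty)²] = √[1133² + (538.1 + 620.5)²] = 1621 N/mm.
Capacity per unit length: r_n/Ω = (1/2.0) × 0.6 × 620 × (0.707 × 16) = 2104 N/mm.
1621 ≤ 2104 → adequate.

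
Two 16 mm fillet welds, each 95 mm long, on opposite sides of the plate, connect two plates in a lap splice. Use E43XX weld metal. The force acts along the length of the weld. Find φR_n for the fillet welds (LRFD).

φR_n ≈ 416 kN

E43XX → F_EXX = 430 MPa.
Effective throat t_e = 0.707 × 16 = 11.31 mm.
Total length L = 190 mm; A_we = 11.31 × 190 = 2149 mm².
F_nw = 0.6 F_EXX = 0.6 × 430 = 258 MPa.
φR_n = 0.75 × 258 × 2149 × 10⁻³ = 415.9 kN.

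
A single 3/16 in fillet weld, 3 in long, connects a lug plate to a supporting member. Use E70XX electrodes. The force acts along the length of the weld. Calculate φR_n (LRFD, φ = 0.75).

φR_n ≈ 12.5 kips

E70XX → F_EXX = 70 ksi.
Effective throat t_e = 0.707 × 0.1875 = 0.1326 in.
Total length L = 3 in; A_we = 0.1326 × 3 = 0.3977 in².
F_nw = 0.6 F_EXX = 0.6 × 70 = 42 ksi.
φR_n = 0.75 × 42 × 0.3977 = 12.53 kips.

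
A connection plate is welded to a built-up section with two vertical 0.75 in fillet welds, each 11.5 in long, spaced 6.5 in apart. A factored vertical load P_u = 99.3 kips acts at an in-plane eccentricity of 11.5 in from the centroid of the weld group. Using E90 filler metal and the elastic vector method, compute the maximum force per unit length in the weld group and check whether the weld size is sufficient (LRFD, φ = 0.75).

E90XX → F_EXX = 90 ksi.
Total weld length L_w = 23 in. Treat welds as unit-width lines.
Polar moment about centroid: J = 2[d³/12 + d(b/2)²] = 2[11.5³/12 + 11.5×3.25²] = 496.4 in³.
Direct shear f_v = P/L_w = 99.3 / 23 = 4.317 kip/in (vertical).
Torsion M = P·e = 99.3 × 11.5 = 1142 kip·in.
Critical point at (x, y) = (3.25, 5.75) from centroid. f_tx = M·y/J = 13.23 kip/in; f_ty = M·x/J = 7.476 kip/in.
Resultant f_max = √[f_tx² + (f_v + f_ty)²] = √[13.23² + (4.317 + 7.476)²] = 17.72 kip/in.
Capacity per unit length: φr_n = 0.75 × 0.6 × 90 × (0.707 × 0.75) = 21.48 kip/in.
17.72 ≤ 21.48 → adequate.

f_max ≈ 17.7 kip/in; adequate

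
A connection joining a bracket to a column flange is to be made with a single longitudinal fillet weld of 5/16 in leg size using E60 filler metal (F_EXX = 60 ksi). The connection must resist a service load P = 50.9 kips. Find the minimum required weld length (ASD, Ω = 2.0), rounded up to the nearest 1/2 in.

L = 13 in

Throat t_e = 0.707 × 0.3125 = 0.2209 in.
r_n/Ω = (0.6 × 60 × 0.2209) / 2.0 = 3.977 kip/in.
L_req = P / (r_n/Ω) = 50.9 / 3.977 = 12.8 in total.
Round up → use L = 13 in.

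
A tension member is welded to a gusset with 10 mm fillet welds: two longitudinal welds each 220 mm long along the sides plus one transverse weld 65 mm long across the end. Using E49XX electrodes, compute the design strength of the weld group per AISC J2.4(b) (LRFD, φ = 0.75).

E49XX → F_EXX = 490 MPa.
t_e = 0.707 × 10 = 7.07 mm.
R_nwl = 0.6 × 490 × 7.07 × 440 × 10⁻³ = 914.6 kN (longitudinal, 2 welds).
R_nwt = 0.6 × 490 × 7.07 × 65 × 10⁻³ = 135.1 kN (transverse, base value).
(i) R_nwl + R_nwt = 1050 kN; (ii) 0.85 R_nwl + 1.5 R_nwt = 980.1 kN.
R_n = max = 1050 kN [governs: (i)]; φR_n = 787.3 kN.

φR_n ≈ 787 kN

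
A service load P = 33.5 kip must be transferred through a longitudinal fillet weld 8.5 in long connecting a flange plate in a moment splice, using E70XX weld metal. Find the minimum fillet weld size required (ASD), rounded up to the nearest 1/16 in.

w = 5/16 in

E70XX → F_EXX = 70 ksi.
Total weld length L = 8.5 in.
Required throat t_e = P × Ω / (0.6 F_EXX × L) = 33.5 × 2.0 / (0.6 × 70 × 8.5) = 0.1877 in.
Required leg w = t_e / 0.707 = 0.2655 in → use 5/16 in.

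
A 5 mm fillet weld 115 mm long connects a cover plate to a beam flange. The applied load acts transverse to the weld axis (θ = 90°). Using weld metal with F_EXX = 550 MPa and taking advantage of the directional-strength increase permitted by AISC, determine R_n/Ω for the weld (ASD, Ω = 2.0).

R_n/Ω ≈ 101 kN

t_e = 0.707 × 5 = 3.535 mm; A_we = 3.535 × 115 = 406.5 mm².
Directional factor: 1.0 + 0.5 sin^1.5(90°) = 1.5.
F_nw = 0.6 × 550 × 1.5 = 495 MPa.
R_n/Ω = (495 × 406.5) / 2.0 × 10⁻³ = 100.6 kN.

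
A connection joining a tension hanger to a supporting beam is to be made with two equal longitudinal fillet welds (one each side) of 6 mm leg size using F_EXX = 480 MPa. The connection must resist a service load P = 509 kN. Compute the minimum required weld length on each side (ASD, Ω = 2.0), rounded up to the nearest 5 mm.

Throat t_e = 0.707 × 6 = 4.242 mm.
r_n/Ω = (0.6 × 480 × 4.242) / 2.0 = 610.8 N/mm = 0.6108 kN/mm.
L_req = P / (r_n/Ω) = 509 / 0.6108 = 833.3 mm total.
Per side: 833.3 / 2 = 416.6 mm.
Round up → use L = 420 mm on each side.

L = 420 mm on each side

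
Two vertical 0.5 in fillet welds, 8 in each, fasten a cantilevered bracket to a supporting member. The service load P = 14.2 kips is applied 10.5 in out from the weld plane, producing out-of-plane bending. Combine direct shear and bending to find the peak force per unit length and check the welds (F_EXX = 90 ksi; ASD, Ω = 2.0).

L_w = 2 × 8 = 16 in; section modulus (unit throat) S = 2 × L²/6 = 21.33 in².
Direct shear f_v = P/L_w = 14.2/16 = 0.8875 kip/in.
Moment M = P × e = 14.2 × 10.5 = 149.1 kip·in; bending f_b = M/S = 6.989 kip/in.
f_max = √(f_v² + f_b²) = √(0.8875² + 6.989²) = 7.045 kip/in.
r_n/Ω = (1/2.0) × 0.6 × 90 × (0.707 × 0.5) = 9.544 kip/in → adequate.

f_max ≈ 7.05 kip/in; adequate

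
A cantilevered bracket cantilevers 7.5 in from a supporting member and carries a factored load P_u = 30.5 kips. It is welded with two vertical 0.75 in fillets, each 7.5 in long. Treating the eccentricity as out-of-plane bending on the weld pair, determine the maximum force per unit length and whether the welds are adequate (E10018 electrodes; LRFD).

E100XX → F_EXX = 100 ksi.
L_w = 2 × 7.5 = 15 in; section modulus (unit throat) S = 2 × L²/6 = 18.75 in².
Direct shear f_v = P/L_w = 30.5/15 = 2.033 kip/in.
Moment M = P × e = 30.5 × 7.5 = 228.75 kip·in; bending f_b = M/S = 12.2 kip/in.
f_max = √(f_v² + f_b²) = √(2.033² + 12.2²) = 12.37 kip/in.
φr_n = 0.75 × 0.6 × 100 × (0.707 × 0.75) = 23.86 kip/in → adequate.

f_max ≈ 12.4 kip/in; adequate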